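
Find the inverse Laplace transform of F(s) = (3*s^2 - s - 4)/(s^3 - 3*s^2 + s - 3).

2*exp(3*t) + 2*sin(t) + cos(t)

Factor the denominator: s^3 - 3*s^2 + s - 3 = (s - 3)*(s^2 + 1).
Partial fraction decomposition gives [2/(s - 3)] + [s/(s^2 + 1)] + [2/(s^2 + 1)].
Invert each term: 2/(s - 3) ↔ 2e^(3t); 1·s/(s^2 + 1) ↔ cos(t); 2·1/(s^2 + 1) ↔ 2sin(t).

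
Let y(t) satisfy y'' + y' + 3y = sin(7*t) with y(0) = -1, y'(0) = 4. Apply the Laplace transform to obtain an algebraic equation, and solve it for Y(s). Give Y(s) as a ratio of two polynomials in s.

Apply the Laplace transform to the equation.
Using L{y''} = s^2 Y - s·y(0) - y'(0) and L{y'} = sY - y(0), with y(0) = -1, y'(0) = 4, the left side becomes (s^2 + s + 3)Y - (-s + 3).
The right side is L{sin(7*t)} = 7/(s^2 + 49).
So (s^2 + s + 3)Y = 7/(s^2 + 49) + (-s + 3).
Divide through and combine into a single rational function.

Y(s) = (-s^3 + 3*s^2 - 49*s + 154)/(s^4 + s^3 + 52*s^2 + 49*s + 147)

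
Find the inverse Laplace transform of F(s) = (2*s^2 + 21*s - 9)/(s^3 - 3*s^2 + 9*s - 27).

Factor the denominator: s^3 - 3*s^2 + 9*s - 27 = (s - 3)*(s^2 + 9).
Partial fraction decomposition gives [4/(s - 3)] + [-2*s/(s^2 + 9)] + [15/(s^2 + 9)].
Invert each term: 4/(s - 3) ↔ 4e^(3t); -2·s/(s^2 + 9) ↔ -2cos(3t); 5·3/(s^2 + 9) ↔ 5sin(3t).

4*exp(3*t) + 5*sin(3*t) - 2*cos(3*t)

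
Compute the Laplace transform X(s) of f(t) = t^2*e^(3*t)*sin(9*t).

L{sin(9t)} = 9/(s^2 + 81).
Multiplying by e^(3t) shifts s → s - 3, so L{e^(3*t)*sin(9*t)} = 9/((s - 3)^2 + 81).
Then apply L{t^2·g(t)} = (-1)^2 d^2/ds^2[G(s)] with G(s) = 9/((s - 3)^2 + 81):
differentiating 2 times and applying the sign gives 54*(s^2 - 6*s - 18)/(s^2 - 6*s + 90)^3.

X(s) = 54*(s^2 - 6*s - 18)/(s^2 - 6*s + 90)^3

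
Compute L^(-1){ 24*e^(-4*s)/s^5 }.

The factor e^(-4s) signals a time shift by c = 4 (second shifting theorem).
L{t^4} = 4!/s^5 = 24/s^5, so L^-1{24/s^5} = t^4.
Hence the inverse is u(t - 4) times that function evaluated at t - 4.

Heaviside(t - 4)*((t - 4)^4)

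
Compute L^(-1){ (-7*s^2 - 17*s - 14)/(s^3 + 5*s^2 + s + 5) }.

-2*sin(t) - 3*cos(t) - 4*exp(-5*t)

Factor the denominator: s^3 + 5*s^2 + s + 5 = (s + 5)*(s^2 + 1).
Partial fraction decomposition gives [-4/(s + 5)] + [-3*s/(s^2 + 1)] + [-2/(s^2 + 1)].
Invert each term: -4/(s + 5) ↔ -4e^(-5t); -3·s/(s^2 + 1) ↔ -3cos(t); -2·1/(s^2 + 1) ↔ -2sin(t).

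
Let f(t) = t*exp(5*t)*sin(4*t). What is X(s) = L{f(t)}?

X(s) = 8*(s - 5)/(s^2 - 10*s + 41)^2

L{sin(4t)} = 4/(s^2 + 16).
Multiplying by e^(5t) shifts s → s - 5, so L{exp(5*t)*sin(4*t)} = 4/((s - 5)^2 + 16).
Then apply L{t·g(t)} = -d/ds[G(s)] with G(s) = 4/((s - 5)^2 + 16):
differentiating 1 time and applying the sign gives 8*(s - 5)/(s^2 - 10*s + 41)^2.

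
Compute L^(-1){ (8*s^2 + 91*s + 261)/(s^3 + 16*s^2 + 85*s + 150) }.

6*t*exp(-5*t) + 5*exp(-5*t) + 3*exp(-6*t)

Factor the denominator: s^3 + 16*s^2 + 85*s + 150 = (s + 5)^2*(s + 6).
Partial fraction decomposition gives [5/(s + 5)] + [6/(s + 5)^2] + [3/(s + 6)].
Invert each term: 5/(s + 5) ↔ 5e^(-5t); 6/(s + 5)^2 ↔ 6t·e^(-5t); 3/(s + 6) ↔ 3e^(-6t).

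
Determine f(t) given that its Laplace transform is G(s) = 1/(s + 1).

f(t) = exp(-t)

Since L{e^(-t)} = 1/(s + 1), the inverse is exp(-t).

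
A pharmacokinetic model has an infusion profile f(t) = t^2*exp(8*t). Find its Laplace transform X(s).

L{e^(8t)} = 1/(s - 8).
Then apply L{t^2·g(t)} = (-1)^2 d^2/ds^2[G(s)] with G(s) = 1/(s - 8):
differentiating 2 times and applying the sign gives 2/(s - 8)^3.

X(s) = 2/(s - 8)^3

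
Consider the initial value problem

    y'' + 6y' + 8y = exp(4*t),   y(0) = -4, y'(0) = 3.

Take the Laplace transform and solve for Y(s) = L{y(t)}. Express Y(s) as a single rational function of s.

Apply the Laplace transform to the equation.
With L{y''} = s^2 Y - s·y(0) - y'(0) and L{y'} = sY - y(0), with y(0) = -4, y'(0) = 3: the LHS transforms to (s^2 + 6*s + 8)Y - (-4*s - 21).
The right side is L{exp(4*t)} = 1/(s - 4).
So (s^2 + 6*s + 8)Y = 1/(s - 4) + (-4*s - 21).
Isolate Y and clear denominators.

Y(s) = (-4*s^2 - 5*s + 85)/(s^3 + 2*s^2 - 16*s - 32)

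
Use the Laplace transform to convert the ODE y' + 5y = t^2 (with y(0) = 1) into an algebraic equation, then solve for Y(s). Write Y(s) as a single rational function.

Apply the Laplace transform to the equation.
Using L{y'} = sY - y(0) = sY - 1, the left side becomes (s + 5)Y - (1).
The right side is L{t^2} = 2/s^3.
So (s + 5)Y = 2/s^3 + (1).
Solve for Y(s) and write it as one ratio of polynomials.

Y(s) = (s^3 + 2)/(s^4 + 5*s^3)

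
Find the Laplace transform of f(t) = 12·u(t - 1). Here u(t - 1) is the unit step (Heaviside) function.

By the second shifting theorem, L{u(t - c)·g(t - c)} = e^(-cs)·G(s) with c = 1 and G(s) = L{g(t)}.
L{12} = 12/s.

12*exp(-s)/s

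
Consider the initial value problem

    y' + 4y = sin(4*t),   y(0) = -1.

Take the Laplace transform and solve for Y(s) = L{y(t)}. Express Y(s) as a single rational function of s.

Y(s) = (-s^2 - 12)/(s^3 + 4*s^2 + 16*s + 64)

Laplace-transform each side.
With L{y'} = sY - y(0) = sY - (-1): the LHS transforms to (s + 4)Y - (-1).
The right side is L{sin(4*t)} = 4/(s^2 + 16).
So (s + 4)Y = 4/(s^2 + 16) + (-1).
Solve for Y(s) and write it as one ratio of polynomials.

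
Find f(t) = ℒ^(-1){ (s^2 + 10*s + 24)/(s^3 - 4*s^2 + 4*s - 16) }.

Factor the denominator: s^3 - 4*s^2 + 4*s - 16 = (s - 4)*(s^2 + 4).
Partial fraction decomposition gives [4/(s - 4)] + [-3*s/(s^2 + 4)] + [-2/(s^2 + 4)].
Invert each term: 4/(s - 4) ↔ 4e^(4t); -3·s/(s^2 + 4) ↔ -3cos(2t); -1·2/(s^2 + 4) ↔ -sin(2t).

f(t) = 4*exp(4*t) - sin(2*t) - 3*cos(2*t)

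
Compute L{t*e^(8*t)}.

(s - 8)^(-2)

L{e^(8t)} = 1/(s - 8).
Then apply L{t·g(t)} = -d/ds[G(s)] with G(s) = 1/(s - 8):
differentiating 1 time and applying the sign gives (s - 8)^(-2).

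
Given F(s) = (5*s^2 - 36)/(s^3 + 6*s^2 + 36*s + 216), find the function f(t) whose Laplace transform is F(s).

Factor the denominator: s^3 + 6*s^2 + 36*s + 216 = (s + 6)*(s^2 + 36).
Partial fraction decomposition gives [2/(s + 6)] + [3*s/(s^2 + 36)] + [-18/(s^2 + 36)].
Invert each term: 2/(s + 6) ↔ 2e^(-6t); 3·s/(s^2 + 36) ↔ 3cos(6t); -3·6/(s^2 + 36) ↔ -3sin(6t).

f(t) = -3*sin(6*t) + 3*cos(6*t) + 2*exp(-6*t)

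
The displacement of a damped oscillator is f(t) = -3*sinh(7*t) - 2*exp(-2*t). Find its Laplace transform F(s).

The transform is linear, so treat each term independently.
(-3)·[L{sinh(7t)} = 7/(s^2 - 49)]; (-2)·[L{e^(-2t)} = 1/(s + 2)].

F(s) = -21/(s^2 - 49) - 2/(s + 2)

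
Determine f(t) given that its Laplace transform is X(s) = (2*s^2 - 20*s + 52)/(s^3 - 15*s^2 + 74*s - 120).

f(t) = 2*exp(6*t) - 2*exp(5*t) + 2*exp(4*t)

Factor the denominator: s^3 - 15*s^2 + 74*s - 120 = (s - 6)*(s - 5)*(s - 4).
Partial fraction decomposition gives [-2/(s - 5)] + [2/(s - 4)] + [2/(s - 6)].
Invert each term: -2/(s - 5) ↔ -2e^(5t); 2/(s - 4) ↔ 2e^(4t); 2/(s - 6) ↔ 2e^(6t).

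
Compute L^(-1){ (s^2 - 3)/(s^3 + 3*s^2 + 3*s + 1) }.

Factor the denominator: s^3 + 3*s^2 + 3*s + 1 = (s + 1)^3.
Partial fraction decomposition gives [1/(s + 1)] + [-2/(s + 1)^2] + [-2/(s + 1)^3].
Invert each term: 1/(s + 1) ↔ e^(-t); -2/(s + 1)^2 ↔ -2t·e^(-t); -2/(s + 1)^3 ↔ (-1)t^2·e^(-t).

-t^2*exp(-t) - 2*t*exp(-t) + exp(-t)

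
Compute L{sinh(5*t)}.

5/(s^2 - 25)

L{sinh(5t)} = 5/(s^2 - 25).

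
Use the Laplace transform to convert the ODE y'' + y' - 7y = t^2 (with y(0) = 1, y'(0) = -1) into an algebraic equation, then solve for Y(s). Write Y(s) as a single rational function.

Laplace-transform each side.
With L{y''} = s^2 Y - s·y(0) - y'(0) and L{y'} = sY - y(0), with y(0) = 1, y'(0) = -1: the LHS transforms to (s^2 + s - 7)Y - (s).
The right side is L{t^2} = 2/s^3.
So (s^2 + s - 7)Y = 2/s^3 + (s).
Isolate Y and clear denominators.

Y(s) = (s^4 + 2)/(s^5 + s^4 - 7*s^3)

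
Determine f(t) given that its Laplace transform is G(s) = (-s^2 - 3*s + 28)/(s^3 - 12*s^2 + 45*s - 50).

Factor the denominator: s^3 - 12*s^2 + 45*s - 50 = (s - 5)^2*(s - 2).
Partial fraction decomposition gives [-3/(s - 5)] + [-4/(s - 5)^2] + [2/(s - 2)].
Invert each term: -3/(s - 5) ↔ -3e^(5t); -4/(s - 5)^2 ↔ -4t·e^(5t); 2/(s - 2) ↔ 2e^(2t).

f(t) = -4*t*exp(5*t) - 3*exp(5*t) + 2*exp(2*t)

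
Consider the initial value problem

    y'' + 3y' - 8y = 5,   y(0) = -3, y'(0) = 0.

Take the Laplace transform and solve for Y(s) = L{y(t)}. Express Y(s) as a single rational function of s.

Laplace-transform each side.
Using L{y''} = s^2 Y - s·y(0) - y'(0) and L{y'} = sY - y(0), with y(0) = -3, y'(0) = 0, the left side becomes (s^2 + 3*s - 8)Y - (-3*s - 9).
The right side is L{5} = 5/s.
So (s^2 + 3*s - 8)Y = 5/s + (-3*s - 9).
Solve for Y(s) and write it as one ratio of polynomials.

Y(s) = (-3*s^2 - 9*s + 5)/(s^3 + 3*s^2 - 8*s)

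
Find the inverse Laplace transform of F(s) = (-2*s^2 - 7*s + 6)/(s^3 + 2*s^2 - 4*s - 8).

Factor the denominator: s^3 + 2*s^2 - 4*s - 8 = (s - 2)*(s + 2)^2.
Partial fraction decomposition gives [-1/(s + 2)] + [-3/(s + 2)^2] + [-1/(s - 2)].
Invert each term: -1/(s + 2) ↔ -e^(-2t); -3/(s + 2)^2 ↔ -3t·e^(-2t); -1/(s - 2) ↔ -e^(2t).

-3*t*exp(-2*t) - exp(2*t) - exp(-2*t)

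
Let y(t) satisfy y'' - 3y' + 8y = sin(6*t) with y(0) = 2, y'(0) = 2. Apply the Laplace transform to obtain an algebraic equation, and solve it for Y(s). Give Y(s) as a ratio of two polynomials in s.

Laplace-transform each side.
With L{y''} = s^2 Y - s·y(0) - y'(0) and L{y'} = sY - y(0), with y(0) = 2, y'(0) = 2: the LHS transforms to (s^2 - 3*s + 8)Y - (2*s - 4).
The right side is L{sin(6*t)} = 6/(s^2 + 36).
So (s^2 - 3*s + 8)Y = 6/(s^2 + 36) + (2*s - 4).
Solve for Y(s) and write it as one ratio of polynomials.

Y(s) = (2*s^3 - 4*s^2 + 72*s - 138)/(s^4 - 3*s^3 + 44*s^2 - 108*s + 288)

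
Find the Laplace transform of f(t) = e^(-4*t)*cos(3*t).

L{cos(3t)} = s/(s^2 + 9).
By the first shifting theorem, multiplying by e^(-4t) replaces s with s + 4.

(s + 4)/((s + 4)^2 + 9)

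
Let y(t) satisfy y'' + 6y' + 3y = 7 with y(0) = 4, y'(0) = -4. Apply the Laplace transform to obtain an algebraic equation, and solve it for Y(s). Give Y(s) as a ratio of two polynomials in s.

Apply the Laplace transform to the equation.
With L{y''} = s^2 Y - s·y(0) - y'(0) and L{y'} = sY - y(0), with y(0) = 4, y'(0) = -4: the LHS transforms to (s^2 + 6*s + 3)Y - (4*s + 20).
The right side is L{7} = 7/s.
So (s^2 + 6*s + 3)Y = 7/s + (4*s + 20).
Divide through and combine into a single rational function.

Y(s) = (4*s^2 + 20*s + 7)/(s^3 + 6*s^2 + 3*s)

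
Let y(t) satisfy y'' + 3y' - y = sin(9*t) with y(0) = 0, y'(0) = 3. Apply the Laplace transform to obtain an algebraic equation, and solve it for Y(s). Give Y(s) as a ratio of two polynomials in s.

Y(s) = (3*s^2 + 252)/(s^4 + 3*s^3 + 80*s^2 + 243*s - 81)

Apply the Laplace transform to the equation.
With L{y''} = s^2 Y - s·y(0) - y'(0) and L{y'} = sY - y(0), with y(0) = 0, y'(0) = 3: the LHS transforms to (s^2 + 3*s - 1)Y - (3).
The right side is L{sin(9*t)} = 9/(s^2 + 81).
So (s^2 + 3*s - 1)Y = 9/(s^2 + 81) + (3).
Divide through and combine into a single rational function.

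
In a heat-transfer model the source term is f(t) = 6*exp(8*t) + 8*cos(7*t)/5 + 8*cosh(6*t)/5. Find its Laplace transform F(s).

F(s) = 8*s/(5*(s^2 + 49)) + 8*s/(5*(s^2 - 36)) + 6/(s - 8)

The transform is linear, so treat each term independently.
(8/5)·[L{cos(7t)} = s/(s^2 + 49)]; (8/5)·[L{cosh(6t)} = s/(s^2 - 36)]; (6)·[L{e^(8t)} = 1/(s - 8)].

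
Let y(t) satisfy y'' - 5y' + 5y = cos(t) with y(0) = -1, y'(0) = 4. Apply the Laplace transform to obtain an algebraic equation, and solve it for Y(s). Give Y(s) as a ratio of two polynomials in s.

Laplace-transform each side.
The derivative rules (L{y''} = s^2 Y - s·y(0) - y'(0) and L{y'} = sY - y(0), with y(0) = -1, y'(0) = 4) turn the left side into (s^2 - 5*s + 5)Y - (-s + 9).
The right side is L{cos(t)} = s/(s^2 + 1).
So (s^2 - 5*s + 5)Y = s/(s^2 + 1) + (-s + 9).
Solve for Y(s) and write it as one ratio of polynomials.

Y(s) = (-s^3 + 9*s^2 + 9)/(s^4 - 5*s^3 + 6*s^2 - 5*s + 5)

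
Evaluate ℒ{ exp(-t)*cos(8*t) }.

L{cos(8t)} = s/(s^2 + 64).
By the first shifting theorem, multiplying by e^(-t) replaces s with s + 1.

(s + 1)/((s + 1)^2 + 64)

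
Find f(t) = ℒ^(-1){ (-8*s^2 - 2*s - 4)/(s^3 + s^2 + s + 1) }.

Factor the denominator: s^3 + s^2 + s + 1 = (s + 1)*(s^2 + 1).
Partial fraction decomposition gives [-5/(s + 1)] + [-3*s/(s^2 + 1)] + [1/(s^2 + 1)].
Invert each term: -5/(s + 1) ↔ -5e^(-t); -3·s/(s^2 + 1) ↔ -3cos(t); 1·1/(s^2 + 1) ↔ sin(t).

f(t) = sin(t) - 3*cos(t) - 5*exp(-t)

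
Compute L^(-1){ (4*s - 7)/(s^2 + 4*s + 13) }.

Complete the square in the denominator: s^2 + 4*s + 13 = (s + 2)^2 + 3^2.
Split the numerator to match: 4*s - 7 = 4·(s + 2) - 5·3.
Invert each term: 4·(s + 2)/((s + 2)^2 + 9) ↔ 4e^(-2t)cos(3t); -5·3/((s + 2)^2 + 9) ↔ -5e^(-2t)sin(3t).

-5*exp(-2*t)*sin(3*t) + 4*exp(-2*t)*cos(3*t)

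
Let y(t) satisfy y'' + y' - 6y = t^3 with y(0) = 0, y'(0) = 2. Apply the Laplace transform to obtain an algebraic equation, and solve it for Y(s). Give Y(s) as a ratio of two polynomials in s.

Y(s) = (2*s^4 + 6)/(s^6 + s^5 - 6*s^4)

Apply the Laplace transform to the equation.
With L{y''} = s^2 Y - s·y(0) - y'(0) and L{y'} = sY - y(0), with y(0) = 0, y'(0) = 2: the LHS transforms to (s^2 + s - 6)Y - (2).
The right side is L{t^3} = 6/s^4.
So (s^2 + s - 6)Y = 6/s^4 + (2).
Solve for Y(s) and write it as one ratio of polynomials.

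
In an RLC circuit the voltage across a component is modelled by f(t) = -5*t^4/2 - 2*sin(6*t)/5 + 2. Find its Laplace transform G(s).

Apply the Laplace transform termwise.
(-5/2)·[L{t^4} = 4!/s^5 = 24/s^5]; L{2} = 2/s; (-2/5)·[L{sin(6t)} = 6/(s^2 + 36)].

G(s) = -12/(5*(s^2 + 36)) + 2/s - 60/s^5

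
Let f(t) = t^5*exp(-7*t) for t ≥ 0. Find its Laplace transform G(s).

L{t^5} = 5!/s^6 = 120/s^6.
By the first shifting theorem, multiplying by e^(-7t) replaces s with s + 7.

G(s) = 120/(s + 7)^6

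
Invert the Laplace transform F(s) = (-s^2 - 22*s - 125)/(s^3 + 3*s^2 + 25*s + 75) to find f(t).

Factor the denominator: s^3 + 3*s^2 + 25*s + 75 = (s + 3)*(s^2 + 25).
Partial fraction decomposition gives [-2/(s + 3)] + [s/(s^2 + 25)] + [-25/(s^2 + 25)].
Invert each term: -2/(s + 3) ↔ -2e^(-3t); 1·s/(s^2 + 25) ↔ cos(5t); -5·5/(s^2 + 25) ↔ -5sin(5t).

f(t) = -5*sin(5*t) + cos(5*t) - 2*exp(-3*t)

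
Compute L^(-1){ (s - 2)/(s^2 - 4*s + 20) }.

Rewrite the denominator: s^2 - 4*s + 20 = (s - 2)^2 + 16.
The form in (s - 2) signals a first-shifting-theorem factor e^(2t).
Since L{cos(4t)} = s/(s^2 + 16), the inverse is e^(2*t)*cos(4*t).

exp(2*t)*cos(4*t)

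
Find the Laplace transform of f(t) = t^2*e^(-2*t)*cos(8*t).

2*(s + 2)*(s^2 + 4*s - 188)/(s^2 + 4*s + 68)^3

L{cos(8t)} = s/(s^2 + 64).
Multiplying by e^(-2t) shifts s → s + 2, so L{e^(-2*t)*cos(8*t)} = (s + 2)/((s + 2)^2 + 64).
Then apply L{t^2·g(t)} = (-1)^2 d^2/ds^2[G(s)] with G(s) = (s + 2)/((s + 2)^2 + 64):
differentiating 2 times and applying the sign gives 2*(s + 2)*(s^2 + 4*s - 188)/(s^2 + 4*s + 68)^3.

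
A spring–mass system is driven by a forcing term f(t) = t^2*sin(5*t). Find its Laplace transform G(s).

L{sin(5t)} = 5/(s^2 + 25).
Then apply L{t^2·g(t)} = (-1)^2 d^2/ds^2[H(s)] with H(s) = 5/(s^2 + 25):
differentiating 2 times and applying the sign gives 10*(3*s^2 - 25)/(s^2 + 25)^3.

G(s) = 10*(3*s^2 - 25)/(s^2 + 25)^3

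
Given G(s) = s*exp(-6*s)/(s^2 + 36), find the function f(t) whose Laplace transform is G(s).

f(t) = Heaviside(t - 6)*(cos(6*t - 36))

The factor e^(-6s) signals a time shift by c = 6 (second shifting theorem).
L{cos(6t)} = s/(s^2 + 36), so L^-1{s/(s^2 + 36)} = cos(6*t).
Hence the inverse is u(t - 6) times that function evaluated at t - 6.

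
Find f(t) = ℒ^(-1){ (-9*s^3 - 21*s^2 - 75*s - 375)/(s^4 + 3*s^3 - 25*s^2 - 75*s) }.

Factor the denominator: s^4 + 3*s^3 - 25*s^2 - 75*s = s*(s - 5)*(s + 3)*(s + 5).
Partial fraction decomposition gives [-6/(s - 5)] + [-6/(s + 5)] + [-2/(s + 3)] + [5/s].
Invert each term: -6/(s - 5) ↔ -6e^(5t); -6/(s + 5) ↔ -6e^(-5t); -2/(s + 3) ↔ -2e^(-3t); 5/(s - 0) ↔ 5e^(0t).

f(t) = -6*exp(5*t) + 5 - 2*exp(-3*t) - 6*exp(-5*t)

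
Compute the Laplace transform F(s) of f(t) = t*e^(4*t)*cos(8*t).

F(s) = (s - 12)*(s + 4)/(s^2 - 8*s + 80)^2

L{cos(8t)} = s/(s^2 + 64).
Multiplying by e^(4t) shifts s → s - 4, so L{e^(4*t)*cos(8*t)} = (s - 4)/((s - 4)^2 + 64).
Then apply L{t·g(t)} = -d/ds[G(s)] with G(s) = (s - 4)/((s - 4)^2 + 64):
differentiating 1 time and applying the sign gives (s - 12)*(s + 4)/(s^2 - 8*s + 80)^2.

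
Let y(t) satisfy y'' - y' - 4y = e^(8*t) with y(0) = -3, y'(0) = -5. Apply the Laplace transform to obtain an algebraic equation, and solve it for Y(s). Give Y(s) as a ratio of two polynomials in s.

Take the Laplace transform of both sides.
With L{y''} = s^2 Y - s·y(0) - y'(0) and L{y'} = sY - y(0), with y(0) = -3, y'(0) = -5: the LHS transforms to (s^2 - s - 4)Y - (-3*s - 2).
The right side is L{e^(8*t)} = 1/(s - 8).
So (s^2 - s - 4)Y = 1/(s - 8) + (-3*s - 2).
Solve for Y(s) and write it as one ratio of polynomials.

Y(s) = (-3*s^2 + 22*s + 17)/(s^3 - 9*s^2 + 4*s + 32)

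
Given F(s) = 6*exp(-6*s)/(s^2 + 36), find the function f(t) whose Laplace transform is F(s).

The factor e^(-6s) signals a time shift by c = 6 (second shifting theorem).
L{sin(6t)} = 6/(s^2 + 36), so L^-1{6/(s^2 + 36)} = sin(6*t).
Hence the inverse is u(t - 6) times that function evaluated at t - 6.

f(t) = Heaviside(t - 6)*(sin(6*t - 36))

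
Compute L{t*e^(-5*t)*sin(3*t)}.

L{sin(3t)} = 3/(s^2 + 9).
Multiplying by e^(-5t) shifts s → s + 5, so L{e^(-5*t)*sin(3*t)} = 3/((s + 5)^2 + 9).
Then apply L{t·g(t)} = -d/ds[H(s)] with H(s) = 3/((s + 5)^2 + 9):
differentiating 1 time and applying the sign gives 6*(s + 5)/(s^2 + 10*s + 34)^2.

6*(s + 5)/(s^2 + 10*s + 34)^2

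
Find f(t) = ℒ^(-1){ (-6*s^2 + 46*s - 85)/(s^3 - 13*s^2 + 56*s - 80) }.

f(t) = -3*t*exp(4*t) - 5*exp(5*t) - exp(4*t)

Factor the denominator: s^3 - 13*s^2 + 56*s - 80 = (s - 5)*(s - 4)^2.
Partial fraction decomposition gives [-1/(s - 4)] + [-3/(s - 4)^2] + [-5/(s - 5)].
Invert each term: -1/(s - 4) ↔ -e^(4t); -3/(s - 4)^2 ↔ -3t·e^(4t); -5/(s - 5) ↔ -5e^(5t).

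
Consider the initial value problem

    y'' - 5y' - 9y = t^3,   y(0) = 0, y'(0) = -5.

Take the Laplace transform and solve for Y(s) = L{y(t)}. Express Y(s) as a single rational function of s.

Y(s) = (-5*s^4 + 6)/(s^6 - 5*s^5 - 9*s^4)

Transform both sides with L{·}.
With L{y''} = s^2 Y - s·y(0) - y'(0) and L{y'} = sY - y(0), with y(0) = 0, y'(0) = -5: the LHS transforms to (s^2 - 5*s - 9)Y - (-5).
The right side is L{t^3} = 6/s^4.
So (s^2 - 5*s - 9)Y = 6/s^4 + (-5).
Solve for Y(s) and write it as one ratio of polynomials.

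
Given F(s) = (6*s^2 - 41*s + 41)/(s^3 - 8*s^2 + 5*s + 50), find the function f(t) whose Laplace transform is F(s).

Factor the denominator: s^3 - 8*s^2 + 5*s + 50 = (s - 5)^2*(s + 2).
Partial fraction decomposition gives [3/(s - 5)] + [-2/(s - 5)^2] + [3/(s + 2)].
Invert each term: 3/(s - 5) ↔ 3e^(5t); -2/(s - 5)^2 ↔ -2t·e^(5t); 3/(s + 2) ↔ 3e^(-2t).

f(t) = -2*t*exp(5*t) + 3*exp(5*t) + 3*exp(-2*t)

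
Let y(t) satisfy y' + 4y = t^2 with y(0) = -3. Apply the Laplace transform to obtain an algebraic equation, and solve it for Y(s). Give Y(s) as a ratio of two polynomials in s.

Y(s) = (-3*s^3 + 2)/(s^4 + 4*s^3)

Take the Laplace transform of both sides.
With L{y'} = sY - y(0) = sY - (-3): the LHS transforms to (s + 4)Y - (-3).
The right side is L{t^2} = 2/s^3.
So (s + 4)Y = 2/s^3 + (-3).
Solve for Y(s) and write it as one ratio of polynomials.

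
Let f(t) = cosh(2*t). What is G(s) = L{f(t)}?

G(s) = s/(s^2 - 4)

L{cosh(2t)} = s/(s^2 - 4).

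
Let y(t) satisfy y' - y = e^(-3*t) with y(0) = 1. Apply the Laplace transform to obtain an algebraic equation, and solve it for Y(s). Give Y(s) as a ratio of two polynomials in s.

Y(s) = (s + 4)/(s^2 + 2*s - 3)

Laplace-transform each side.
The derivative rules (L{y'} = sY - y(0) = sY - 1) turn the left side into (s - 1)Y - (1).
The right side is L{e^(-3*t)} = 1/(s + 3).
So (s - 1)Y = 1/(s + 3) + (1).
Solve for Y(s) and write it as one ratio of polynomials.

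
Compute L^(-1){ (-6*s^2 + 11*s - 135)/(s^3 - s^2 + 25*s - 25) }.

Factor the denominator: s^3 - s^2 + 25*s - 25 = (s - 1)*(s^2 + 25).
Partial fraction decomposition gives [-5/(s - 1)] + [-s/(s^2 + 25)] + [10/(s^2 + 25)].
Invert each term: -5/(s - 1) ↔ -5e^(t); -1·s/(s^2 + 25) ↔ -cos(5t); 2·5/(s^2 + 25) ↔ 2sin(5t).

-5*exp(t) + 2*sin(5*t) - cos(5*t)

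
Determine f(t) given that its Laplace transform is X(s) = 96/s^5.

Since L{t^4} = 4!/s^5 = 24/s^5, the inverse is t^4, scaled by 4.

f(t) = 4*t^4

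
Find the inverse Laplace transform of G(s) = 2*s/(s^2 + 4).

2*cos(2*t)

Since L{cos(2t)} = s/(s^2 + 4), the inverse is cos(2*t), scaled by 2.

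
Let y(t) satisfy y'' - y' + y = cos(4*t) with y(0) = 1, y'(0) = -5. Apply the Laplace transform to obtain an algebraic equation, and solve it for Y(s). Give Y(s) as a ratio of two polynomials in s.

Y(s) = (s^3 - 6*s^2 + 17*s - 96)/(s^4 - s^3 + 17*s^2 - 16*s + 16)

Transform both sides with L{·}.
The derivative rules (L{y''} = s^2 Y - s·y(0) - y'(0) and L{y'} = sY - y(0), with y(0) = 1, y'(0) = -5) turn the left side into (s^2 - s + 1)Y - (s - 6).
The right side is L{cos(4*t)} = s/(s^2 + 16).
So (s^2 - s + 1)Y = s/(s^2 + 16) + (s - 6).
Divide through and combine into a single rational function.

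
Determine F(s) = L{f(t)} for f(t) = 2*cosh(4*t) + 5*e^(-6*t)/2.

F(s) = 2*s/(s^2 - 16) + 5/(2*(s + 6))

The transform is linear, so treat each term independently.
(5/2)·[L{e^(-6t)} = 1/(s + 6)]; (2)·[L{cosh(4t)} = s/(s^2 - 16)].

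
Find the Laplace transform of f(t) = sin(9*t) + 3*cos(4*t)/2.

3*s/(2*(s^2 + 16)) + 9/(s^2 + 81)

By linearity of the Laplace transform, transform each term separately.
L{sin(9t)} = 9/(s^2 + 81); (3/2)·[L{cos(4t)} = s/(s^2 + 16)].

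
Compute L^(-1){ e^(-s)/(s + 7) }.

Heaviside(t - 1)*(exp(-7*t + 7))

The factor e^(-s) signals a time shift by c = 1 (second shifting theorem).
L{e^(-7t)} = 1/(s + 7), so L^-1{1/(s + 7)} = e^(-7*t).
Hence the inverse is u(t - 1) times that function evaluated at t - 1.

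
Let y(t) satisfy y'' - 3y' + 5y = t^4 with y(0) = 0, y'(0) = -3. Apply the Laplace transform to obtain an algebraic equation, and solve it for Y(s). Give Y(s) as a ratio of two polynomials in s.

Apply the Laplace transform to the equation.
The derivative rules (L{y''} = s^2 Y - s·y(0) - y'(0) and L{y'} = sY - y(0), with y(0) = 0, y'(0) = -3) turn the left side into (s^2 - 3*s + 5)Y - (-3).
The right side is L{t^4} = 24/s^5.
So (s^2 - 3*s + 5)Y = 24/s^5 + (-3).
Solve for Y(s) and write it as one ratio of polynomials.

Y(s) = (-3*s^5 + 24)/(s^7 - 3*s^6 + 5*s^5)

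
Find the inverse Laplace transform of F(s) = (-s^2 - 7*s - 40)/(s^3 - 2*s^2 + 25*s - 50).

-2*exp(2*t) - sin(5*t) + cos(5*t)

Factor the denominator: s^3 - 2*s^2 + 25*s - 50 = (s - 2)*(s^2 + 25).
Partial fraction decomposition gives [-2/(s - 2)] + [s/(s^2 + 25)] + [-5/(s^2 + 25)].
Invert each term: -2/(s - 2) ↔ -2e^(2t); 1·s/(s^2 + 25) ↔ cos(5t); -1·5/(s^2 + 25) ↔ -sin(5t).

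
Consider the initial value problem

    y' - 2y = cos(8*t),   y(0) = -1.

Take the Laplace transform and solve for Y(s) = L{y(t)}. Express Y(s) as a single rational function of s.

Y(s) = (-s^2 + s - 64)/(s^3 - 2*s^2 + 64*s - 128)

Apply the Laplace transform to the equation.
The derivative rules (L{y'} = sY - y(0) = sY - (-1)) turn the left side into (s - 2)Y - (-1).
The right side is L{cos(8*t)} = s/(s^2 + 64).
So (s - 2)Y = s/(s^2 + 64) + (-1).
Solve for Y(s) and write it as one ratio of polynomials.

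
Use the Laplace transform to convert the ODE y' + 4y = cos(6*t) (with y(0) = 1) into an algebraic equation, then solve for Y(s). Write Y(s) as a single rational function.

Take the Laplace transform of both sides.
The derivative rules (L{y'} = sY - y(0) = sY - 1) turn the left side into (s + 4)Y - (1).
The right side is L{cos(6*t)} = s/(s^2 + 36).
So (s + 4)Y = s/(s^2 + 36) + (1).
Divide through and combine into a single rational function.

Y(s) = (s^2 + s + 36)/(s^3 + 4*s^2 + 36*s + 144)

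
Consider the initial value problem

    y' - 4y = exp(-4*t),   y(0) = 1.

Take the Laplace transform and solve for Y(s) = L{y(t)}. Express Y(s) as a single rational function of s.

Take the Laplace transform of both sides.
With L{y'} = sY - y(0) = sY - 1: the LHS transforms to (s - 4)Y - (1).
The right side is L{exp(-4*t)} = 1/(s + 4).
So (s - 4)Y = 1/(s + 4) + (1).
Isolate Y and clear denominators.

Y(s) = (s + 5)/(s^2 - 16)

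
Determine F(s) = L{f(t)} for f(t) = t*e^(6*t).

L{e^(6t)} = 1/(s - 6).
Then apply L{t·g(t)} = -d/ds[G(s)] with G(s) = 1/(s - 6):
differentiating 1 time and applying the sign gives (s - 6)^(-2).

F(s) = (s - 6)^(-2)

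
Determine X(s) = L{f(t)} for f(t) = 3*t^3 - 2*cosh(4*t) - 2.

The transform is linear, so treat each term independently.
L{-2} = -2/s; (-2)·[L{cosh(4t)} = s/(s^2 - 16)]; (3)·[L{t^3} = 3!/s^4 = 6/s^4].

X(s) = -2*s/(s^2 - 16) - 2/s + 18/s^4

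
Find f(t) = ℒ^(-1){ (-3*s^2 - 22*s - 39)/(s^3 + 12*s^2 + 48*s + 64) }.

Factor the denominator: s^3 + 12*s^2 + 48*s + 64 = (s + 4)^3.
Partial fraction decomposition gives [-3/(s + 4)] + [2/(s + 4)^2] + [(s + 4)^(-3)].
Invert each term: -3/(s + 4) ↔ -3e^(-4t); 2/(s + 4)^2 ↔ 2t·e^(-4t); 1/(s + 4)^3 ↔ (1/2)t^2·e^(-4t).

f(t) = t^2*exp(-4*t)/2 + 2*t*exp(-4*t) - 3*exp(-4*t)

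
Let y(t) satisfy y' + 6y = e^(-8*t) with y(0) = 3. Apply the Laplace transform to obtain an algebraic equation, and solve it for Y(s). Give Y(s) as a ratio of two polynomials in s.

Laplace-transform each side.
The derivative rules (L{y'} = sY - y(0) = sY - 3) turn the left side into (s + 6)Y - (3).
The right side is L{e^(-8*t)} = 1/(s + 8).
So (s + 6)Y = 1/(s + 8) + (3).
Isolate Y and clear denominators.

Y(s) = (3*s + 25)/(s^2 + 14*s + 48)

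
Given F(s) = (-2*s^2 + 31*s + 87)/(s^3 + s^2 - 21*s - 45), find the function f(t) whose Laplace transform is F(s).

f(t) = 3*t*exp(-3*t) + 3*exp(5*t) - 5*exp(-3*t)

Factor the denominator: s^3 + s^2 - 21*s - 45 = (s - 5)*(s + 3)^2.
Partial fraction decomposition gives [-5/(s + 3)] + [3/(s + 3)^2] + [3/(s - 5)].
Invert each term: -5/(s + 3) ↔ -5e^(-3t); 3/(s + 3)^2 ↔ 3t·e^(-3t); 3/(s - 5) ↔ 3e^(5t).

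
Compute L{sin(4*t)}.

L{sin(4t)} = 4/(s^2 + 16).

4/(s^2 + 16)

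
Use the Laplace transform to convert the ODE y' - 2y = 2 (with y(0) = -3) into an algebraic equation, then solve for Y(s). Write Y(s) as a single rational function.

Take the Laplace transform of both sides.
The derivative rules (L{y'} = sY - y(0) = sY - (-3)) turn the left side into (s - 2)Y - (-3).
The right side is L{2} = 2/s.
So (s - 2)Y = 2/s + (-3).
Divide through and combine into a single rational function.

Y(s) = (-3*s + 2)/(s^2 - 2*s)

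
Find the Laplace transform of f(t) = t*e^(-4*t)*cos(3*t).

L{cos(3t)} = s/(s^2 + 9).
Multiplying by e^(-4t) shifts s → s + 4, so L{e^(-4*t)*cos(3*t)} = (s + 4)/((s + 4)^2 + 9).
Then apply L{t·g(t)} = -d/ds[G(s)] with G(s) = (s + 4)/((s + 4)^2 + 9):
differentiating 1 time and applying the sign gives (s + 1)*(s + 7)/(s^2 + 8*s + 25)^2.

(s + 1)*(s + 7)/(s^2 + 8*s + 25)^2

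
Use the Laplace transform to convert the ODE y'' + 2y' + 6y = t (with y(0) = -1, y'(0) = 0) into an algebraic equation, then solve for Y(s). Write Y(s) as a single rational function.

Y(s) = (-s^3 - 2*s^2 + 1)/(s^4 + 2*s^3 + 6*s^2)

Apply the Laplace transform to the equation.
Using L{y''} = s^2 Y - s·y(0) - y'(0) and L{y'} = sY - y(0), with y(0) = -1, y'(0) = 0, the left side becomes (s^2 + 2*s + 6)Y - (-s - 2).
The right side is L{t} = s^(-2).
So (s^2 + 2*s + 6)Y = s^(-2) + (-s - 2).
Divide through and combine into a single rational function.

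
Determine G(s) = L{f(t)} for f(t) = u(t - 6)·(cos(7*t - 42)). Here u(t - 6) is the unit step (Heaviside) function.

G(s) = s*exp(-6*s)/(s^2 + 49)

By the second shifting theorem, L{u(t - c)·g(t - c)} = e^(-cs)·H(s) with c = 6 and H(s) = L{g(t)}.
L{cos(7t)} = s/(s^2 + 49).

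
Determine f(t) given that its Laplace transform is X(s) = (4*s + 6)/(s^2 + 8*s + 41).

f(t) = -2*exp(-4*t)*sin(5*t) + 4*exp(-4*t)*cos(5*t)

Complete the square in the denominator: s^2 + 8*s + 41 = (s + 4)^2 + 5^2.
Split the numerator to match: 4*s + 6 = 4·(s + 4) - 2·5.
Invert each term: 4·(s + 4)/((s + 4)^2 + 25) ↔ 4e^(-4t)cos(5t); -2·5/((s + 4)^2 + 25) ↔ -2e^(-4t)sin(5t).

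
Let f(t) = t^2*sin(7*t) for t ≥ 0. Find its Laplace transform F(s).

L{sin(7t)} = 7/(s^2 + 49).
Then apply L{t^2·g(t)} = (-1)^2 d^2/ds^2[G(s)] with G(s) = 7/(s^2 + 49):
differentiating 2 times and applying the sign gives 14*(3*s^2 - 49)/(s^2 + 49)^3.

F(s) = 14*(3*s^2 - 49)/(s^2 + 49)^3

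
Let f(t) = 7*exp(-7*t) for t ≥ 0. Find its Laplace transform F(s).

L{7} = 7/s.
By the first shifting theorem, multiplying by e^(-7t) replaces s with s + 7.

F(s) = 7/(s + 7)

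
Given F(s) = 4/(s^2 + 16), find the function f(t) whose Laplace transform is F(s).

Since L{sin(4t)} = 4/(s^2 + 16), the inverse is sin(4*t).

f(t) = sin(4*t)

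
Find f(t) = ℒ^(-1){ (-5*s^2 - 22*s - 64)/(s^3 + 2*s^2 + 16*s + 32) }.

f(t) = -4*sin(4*t) - 3*cos(4*t) - 2*exp(-2*t)

Factor the denominator: s^3 + 2*s^2 + 16*s + 32 = (s + 2)*(s^2 + 16).
Partial fraction decomposition gives [-2/(s + 2)] + [-3*s/(s^2 + 16)] + [-16/(s^2 + 16)].
Invert each term: -2/(s + 2) ↔ -2e^(-2t); -3·s/(s^2 + 16) ↔ -3cos(4t); -4·4/(s^2 + 16) ↔ -4sin(4t).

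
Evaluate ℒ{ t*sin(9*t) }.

L{sin(9t)} = 9/(s^2 + 81).
Then apply L{t·g(t)} = -d/ds[G(s)] with G(s) = 9/(s^2 + 81):
differentiating 1 time and applying the sign gives 18*s/(s^2 + 81)^2.

18*s/(s^2 + 81)^2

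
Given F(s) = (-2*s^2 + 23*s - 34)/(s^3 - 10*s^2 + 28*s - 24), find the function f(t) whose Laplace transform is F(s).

f(t) = -t*exp(2*t) + 2*exp(6*t) - 4*exp(2*t)

Factor the denominator: s^3 - 10*s^2 + 28*s - 24 = (s - 6)*(s - 2)^2.
Partial fraction decomposition gives [-4/(s - 2)] + [-1/(s - 2)^2] + [2/(s - 6)].
Invert each term: -4/(s - 2) ↔ -4e^(2t); -1/(s - 2)^2 ↔ -t·e^(2t); 2/(s - 6) ↔ 2e^(6t).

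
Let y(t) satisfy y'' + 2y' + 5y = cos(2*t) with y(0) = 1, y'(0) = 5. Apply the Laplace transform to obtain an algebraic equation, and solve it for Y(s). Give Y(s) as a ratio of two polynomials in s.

Laplace-transform each side.
The derivative rules (L{y''} = s^2 Y - s·y(0) - y'(0) and L{y'} = sY - y(0), with y(0) = 1, y'(0) = 5) turn the left side into (s^2 + 2*s + 5)Y - (s + 7).
The right side is L{cos(2*t)} = s/(s^2 + 4).
So (s^2 + 2*s + 5)Y = s/(s^2 + 4) + (s + 7).
Isolate Y and clear denominators.

Y(s) = (s^3 + 7*s^2 + 5*s + 28)/(s^4 + 2*s^3 + 9*s^2 + 8*s + 20)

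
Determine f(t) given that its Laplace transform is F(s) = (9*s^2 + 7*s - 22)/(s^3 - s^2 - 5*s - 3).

f(t) = 5*t*exp(-t) + 5*exp(3*t) + 4*exp(-t)

Factor the denominator: s^3 - s^2 - 5*s - 3 = (s - 3)*(s + 1)^2.
Partial fraction decomposition gives [4/(s + 1)] + [5/(s + 1)^2] + [5/(s - 3)].
Invert each term: 4/(s + 1) ↔ 4e^(-t); 5/(s + 1)^2 ↔ 5t·e^(-t); 5/(s - 3) ↔ 5e^(3t).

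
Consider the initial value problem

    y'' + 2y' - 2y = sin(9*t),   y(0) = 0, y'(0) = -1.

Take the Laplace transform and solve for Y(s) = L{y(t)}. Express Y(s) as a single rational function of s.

Laplace-transform each side.
With L{y''} = s^2 Y - s·y(0) - y'(0) and L{y'} = sY - y(0), with y(0) = 0, y'(0) = -1: the LHS transforms to (s^2 + 2*s - 2)Y - (-1).
The right side is L{sin(9*t)} = 9/(s^2 + 81).
So (s^2 + 2*s - 2)Y = 9/(s^2 + 81) + (-1).
Solve for Y(s) and write it as one ratio of polynomials.

Y(s) = (-s^2 - 72)/(s^4 + 2*s^3 + 79*s^2 + 162*s - 162)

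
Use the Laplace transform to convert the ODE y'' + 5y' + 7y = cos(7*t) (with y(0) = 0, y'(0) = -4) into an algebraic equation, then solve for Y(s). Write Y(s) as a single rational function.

Y(s) = (-4*s^2 + s - 196)/(s^4 + 5*s^3 + 56*s^2 + 245*s + 343)

Take the Laplace transform of both sides.
Using L{y''} = s^2 Y - s·y(0) - y'(0) and L{y'} = sY - y(0), with y(0) = 0, y'(0) = -4, the left side becomes (s^2 + 5*s + 7)Y - (-4).
The right side is L{cos(7*t)} = s/(s^2 + 49).
So (s^2 + 5*s + 7)Y = s/(s^2 + 49) + (-4).
Isolate Y and clear denominators.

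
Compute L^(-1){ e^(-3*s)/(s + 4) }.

Heaviside(t - 3)*(exp(-4*t + 12))

The factor e^(-3s) signals a time shift by c = 3 (second shifting theorem).
L{e^(-4t)} = 1/(s + 4), so L^-1{1/(s + 4)} = e^(-4*t).
Hence the inverse is u(t - 3) times that function evaluated at t - 3.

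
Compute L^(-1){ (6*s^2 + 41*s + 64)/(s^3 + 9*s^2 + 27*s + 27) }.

-5*t^2*exp(-3*t)/2 + 5*t*exp(-3*t) + 6*exp(-3*t)

Factor the denominator: s^3 + 9*s^2 + 27*s + 27 = (s + 3)^3.
Partial fraction decomposition gives [6/(s + 3)] + [5/(s + 3)^2] + [-5/(s + 3)^3].
Invert each term: 6/(s + 3) ↔ 6e^(-3t); 5/(s + 3)^2 ↔ 5t·e^(-3t); -5/(s + 3)^3 ↔ (-5/2)t^2·e^(-3t).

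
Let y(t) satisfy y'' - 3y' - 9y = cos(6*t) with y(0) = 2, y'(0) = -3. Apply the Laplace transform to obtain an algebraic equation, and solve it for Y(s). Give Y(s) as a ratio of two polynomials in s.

Y(s) = (2*s^3 - 9*s^2 + 73*s - 324)/(s^4 - 3*s^3 + 27*s^2 - 108*s - 324)

Transform both sides with L{·}.
With L{y''} = s^2 Y - s·y(0) - y'(0) and L{y'} = sY - y(0), with y(0) = 2, y'(0) = -3: the LHS transforms to (s^2 - 3*s - 9)Y - (2*s - 9).
The right side is L{cos(6*t)} = s/(s^2 + 36).
So (s^2 - 3*s - 9)Y = s/(s^2 + 36) + (2*s - 9).
Solve for Y(s) and write it as one ratio of polynomials.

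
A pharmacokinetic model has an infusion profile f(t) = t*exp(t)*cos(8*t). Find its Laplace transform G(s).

G(s) = (s - 9)*(s + 7)/(s^2 - 2*s + 65)^2

L{cos(8t)} = s/(s^2 + 64).
Multiplying by e^(t) shifts s → s - 1, so L{exp(t)*cos(8*t)} = (s - 1)/((s - 1)^2 + 64).
Then apply L{t·g(t)} = -d/ds[H(s)] with H(s) = (s - 1)/((s - 1)^2 + 64):
differentiating 1 time and applying the sign gives (s - 9)*(s + 7)/(s^2 - 2*s + 65)^2.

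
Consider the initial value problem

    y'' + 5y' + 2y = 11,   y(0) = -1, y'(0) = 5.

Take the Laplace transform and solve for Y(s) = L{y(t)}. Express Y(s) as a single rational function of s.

Transform both sides with L{·}.
The derivative rules (L{y''} = s^2 Y - s·y(0) - y'(0) and L{y'} = sY - y(0), with y(0) = -1, y'(0) = 5) turn the left side into (s^2 + 5*s + 2)Y - (-s).
The right side is L{11} = 11/s.
So (s^2 + 5*s + 2)Y = 11/s + (-s).
Solve for Y(s) and write it as one ratio of polynomials.

Y(s) = (-s^2 + 11)/(s^3 + 5*s^2 + 2*s)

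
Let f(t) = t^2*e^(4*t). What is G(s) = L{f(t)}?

G(s) = 2/(s - 4)^3

L{e^(4t)} = 1/(s - 4).
Then apply L{t^2·g(t)} = (-1)^2 d^2/ds^2[H(s)] with H(s) = 1/(s - 4):
differentiating 2 times and applying the sign gives 2/(s - 4)^3.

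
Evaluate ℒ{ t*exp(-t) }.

(s + 1)^(-2)

L{e^(-t)} = 1/(s + 1).
Then apply L{t·g(t)} = -d/ds[H(s)] with H(s) = 1/(s + 1):
differentiating 1 time and applying the sign gives (s + 1)^(-2).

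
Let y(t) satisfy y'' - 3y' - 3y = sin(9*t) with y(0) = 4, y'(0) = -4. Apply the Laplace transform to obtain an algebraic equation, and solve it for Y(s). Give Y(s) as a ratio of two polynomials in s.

Y(s) = (4*s^3 - 16*s^2 + 324*s - 1287)/(s^4 - 3*s^3 + 78*s^2 - 243*s - 243)

Take the Laplace transform of both sides.
With L{y''} = s^2 Y - s·y(0) - y'(0) and L{y'} = sY - y(0), with y(0) = 4, y'(0) = -4: the LHS transforms to (s^2 - 3*s - 3)Y - (4*s - 16).
The right side is L{sin(9*t)} = 9/(s^2 + 81).
So (s^2 - 3*s - 3)Y = 9/(s^2 + 81) + (4*s - 16).
Isolate Y and clear denominators.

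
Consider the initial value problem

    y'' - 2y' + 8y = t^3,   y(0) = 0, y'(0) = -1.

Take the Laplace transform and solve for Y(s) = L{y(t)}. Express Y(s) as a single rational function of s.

Transform both sides with L{·}.
The derivative rules (L{y''} = s^2 Y - s·y(0) - y'(0) and L{y'} = sY - y(0), with y(0) = 0, y'(0) = -1) turn the left side into (s^2 - 2*s + 8)Y - (-1).
The right side is L{t^3} = 6/s^4.
So (s^2 - 2*s + 8)Y = 6/s^4 + (-1).
Solve for Y(s) and write it as one ratio of polynomials.

Y(s) = (-s^4 + 6)/(s^6 - 2*s^5 + 8*s^4)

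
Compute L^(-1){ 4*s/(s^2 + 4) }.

4*cos(2*t)

Since L{cos(2t)} = s/(s^2 + 4), the inverse is cos(2*t), scaled by 4.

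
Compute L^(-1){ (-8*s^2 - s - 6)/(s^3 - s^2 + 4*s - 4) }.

Factor the denominator: s^3 - s^2 + 4*s - 4 = (s - 1)*(s^2 + 4).
Partial fraction decomposition gives [-3/(s - 1)] + [-5*s/(s^2 + 4)] + [-6/(s^2 + 4)].
Invert each term: -3/(s - 1) ↔ -3e^(t); -5·s/(s^2 + 4) ↔ -5cos(2t); -3·2/(s^2 + 4) ↔ -3sin(2t).

-3*exp(t) - 3*sin(2*t) - 5*cos(2*t)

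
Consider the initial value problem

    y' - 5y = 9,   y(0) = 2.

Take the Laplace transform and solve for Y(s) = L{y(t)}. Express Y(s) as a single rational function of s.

Laplace-transform each side.
With L{y'} = sY - y(0) = sY - 2: the LHS transforms to (s - 5)Y - (2).
The right side is L{9} = 9/s.
So (s - 5)Y = 9/s + (2).
Solve for Y(s) and write it as one ratio of polynomials.

Y(s) = (2*s + 9)/(s^2 - 5*s)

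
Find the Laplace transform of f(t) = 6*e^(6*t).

L{6} = 6/s.
By the first shifting theorem, multiplying by e^(6t) replaces s with s - 6.

6/(s - 6)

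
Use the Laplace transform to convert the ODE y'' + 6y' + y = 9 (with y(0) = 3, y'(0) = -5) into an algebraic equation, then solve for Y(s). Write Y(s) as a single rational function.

Laplace-transform each side.
Using L{y''} = s^2 Y - s·y(0) - y'(0) and L{y'} = sY - y(0), with y(0) = 3, y'(0) = -5, the left side becomes (s^2 + 6*s + 1)Y - (3*s + 13).
The right side is L{9} = 9/s.
So (s^2 + 6*s + 1)Y = 9/s + (3*s + 13).
Divide through and combine into a single rational function.

Y(s) = (3*s^2 + 13*s + 9)/(s^3 + 6*s^2 + s)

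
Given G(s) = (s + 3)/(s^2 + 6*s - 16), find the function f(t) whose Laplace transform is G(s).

Rewrite the denominator: s^2 + 6*s - 16 = (s + 3)^2 - 25.
The form in (s + 3) signals a first-shifting-theorem factor e^(-3t).
Since L{cosh(5t)} = s/(s^2 - 25), the inverse is e^(-3*t)*cosh(5*t).

f(t) = exp(-3*t)*cosh(5*t)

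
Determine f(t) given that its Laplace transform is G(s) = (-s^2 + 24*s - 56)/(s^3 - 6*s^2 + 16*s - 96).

f(t) = exp(6*t) + 3*sin(4*t) - 2*cos(4*t)

Factor the denominator: s^3 - 6*s^2 + 16*s - 96 = (s - 6)*(s^2 + 16).
Partial fraction decomposition gives [1/(s - 6)] + [-2*s/(s^2 + 16)] + [12/(s^2 + 16)].
Invert each term: 1/(s - 6) ↔ e^(6t); -2·s/(s^2 + 16) ↔ -2cos(4t); 3·4/(s^2 + 16) ↔ 3sin(4t).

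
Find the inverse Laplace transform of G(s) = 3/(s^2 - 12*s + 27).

Rewrite the denominator: s^2 - 12*s + 27 = (s - 6)^2 - 9.
The form in (s - 6) signals a first-shifting-theorem factor e^(6t).
Since L{sinh(3t)} = 3/(s^2 - 9), the inverse is exp(6*t)*sinh(3*t).

exp(6*t)*sinh(3*t)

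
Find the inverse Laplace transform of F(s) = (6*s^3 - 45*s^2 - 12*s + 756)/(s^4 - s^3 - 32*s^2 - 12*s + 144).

exp(6*t) - 5*exp(2*t) + 5*exp(-3*t) + 5*exp(-4*t)

Factor the denominator: s^4 - s^3 - 32*s^2 - 12*s + 144 = (s - 6)*(s - 2)*(s + 3)*(s + 4).
Partial fraction decomposition gives [5/(s + 4)] + [-5/(s - 2)] + [1/(s - 6)] + [5/(s + 3)].
Invert each term: 5/(s + 4) ↔ 5e^(-4t); -5/(s - 2) ↔ -5e^(2t); 1/(s - 6) ↔ e^(6t); 5/(s + 3) ↔ 5e^(-3t).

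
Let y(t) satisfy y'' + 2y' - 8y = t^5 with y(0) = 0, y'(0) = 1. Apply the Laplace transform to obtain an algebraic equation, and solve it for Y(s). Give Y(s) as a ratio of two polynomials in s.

Y(s) = (s^6 + 120)/(s^8 + 2*s^7 - 8*s^6)

Laplace-transform each side.
The derivative rules (L{y''} = s^2 Y - s·y(0) - y'(0) and L{y'} = sY - y(0), with y(0) = 0, y'(0) = 1) turn the left side into (s^2 + 2*s - 8)Y - (1).
The right side is L{t^5} = 120/s^6.
So (s^2 + 2*s - 8)Y = 120/s^6 + (1).
Isolate Y and clear denominators.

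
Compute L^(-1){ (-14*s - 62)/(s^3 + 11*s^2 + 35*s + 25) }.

-2*t*exp(-5*t) - 3*exp(-t) + 3*exp(-5*t)

Factor the denominator: s^3 + 11*s^2 + 35*s + 25 = (s + 1)*(s + 5)^2.
Partial fraction decomposition gives [3/(s + 5)] + [-2/(s + 5)^2] + [-3/(s + 1)].
Invert each term: 3/(s + 5) ↔ 3e^(-5t); -2/(s + 5)^2 ↔ -2t·e^(-5t); -3/(s + 1) ↔ -3e^(-t).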